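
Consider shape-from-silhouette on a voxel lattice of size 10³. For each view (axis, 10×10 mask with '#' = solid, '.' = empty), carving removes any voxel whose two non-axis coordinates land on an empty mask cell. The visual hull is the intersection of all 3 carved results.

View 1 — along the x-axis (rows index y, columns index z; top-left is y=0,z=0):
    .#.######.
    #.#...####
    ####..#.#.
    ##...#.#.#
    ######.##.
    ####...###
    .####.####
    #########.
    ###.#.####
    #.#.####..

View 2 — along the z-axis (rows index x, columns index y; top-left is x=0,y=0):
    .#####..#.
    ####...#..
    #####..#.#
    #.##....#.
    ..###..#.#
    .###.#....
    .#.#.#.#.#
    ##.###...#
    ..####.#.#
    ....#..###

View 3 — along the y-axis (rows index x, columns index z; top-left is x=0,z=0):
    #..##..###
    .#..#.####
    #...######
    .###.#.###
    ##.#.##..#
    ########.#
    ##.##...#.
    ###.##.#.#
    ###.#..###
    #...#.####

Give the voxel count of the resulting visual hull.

230 voxels

initial block: 10^3 = 1000
after view 1 [x-axis, 70 of 100 cells solid] → remaining = 700
after view 2 [z-axis, 52 of 100 cells solid] → remaining = 348
after view 3 [y-axis, 66 of 100 cells solid] → remaining = 230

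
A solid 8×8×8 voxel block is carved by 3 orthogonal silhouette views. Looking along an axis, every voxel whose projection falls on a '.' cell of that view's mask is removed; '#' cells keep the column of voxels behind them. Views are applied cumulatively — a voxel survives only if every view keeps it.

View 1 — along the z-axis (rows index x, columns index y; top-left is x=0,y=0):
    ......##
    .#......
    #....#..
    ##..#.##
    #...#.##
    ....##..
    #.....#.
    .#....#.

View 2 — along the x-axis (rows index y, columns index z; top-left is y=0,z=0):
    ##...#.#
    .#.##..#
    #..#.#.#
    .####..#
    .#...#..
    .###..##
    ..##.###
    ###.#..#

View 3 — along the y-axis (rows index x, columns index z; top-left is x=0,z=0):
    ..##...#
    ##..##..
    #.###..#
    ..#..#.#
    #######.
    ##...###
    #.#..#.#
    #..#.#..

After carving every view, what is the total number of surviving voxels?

start: 8×8×8 = 512 voxels
  1. axis=2 (XY plane), |mask|=20  ⇒  voxels=160
  2. axis=0 (YZ plane), |mask|=34  ⇒  voxels=84
  3. axis=1 (XZ plane), |mask|=34  ⇒  voxels=48

remaining voxels: 48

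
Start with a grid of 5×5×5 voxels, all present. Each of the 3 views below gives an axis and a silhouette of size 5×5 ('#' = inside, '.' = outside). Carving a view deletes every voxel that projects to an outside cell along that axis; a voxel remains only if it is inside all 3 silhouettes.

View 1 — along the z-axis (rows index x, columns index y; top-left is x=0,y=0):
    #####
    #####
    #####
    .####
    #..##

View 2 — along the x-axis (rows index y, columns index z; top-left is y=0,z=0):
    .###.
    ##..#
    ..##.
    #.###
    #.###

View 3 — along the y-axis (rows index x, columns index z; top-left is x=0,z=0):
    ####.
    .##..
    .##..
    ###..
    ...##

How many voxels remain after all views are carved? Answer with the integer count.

|visual hull| = 37

full grid |V| = 125
after view 1 [z-axis, 22 of 25 cells solid] → remaining = 110
after view 2 [x-axis, 16 of 25 cells solid] → remaining = 72
after view 3 [y-axis, 13 of 25 cells solid] → remaining = 37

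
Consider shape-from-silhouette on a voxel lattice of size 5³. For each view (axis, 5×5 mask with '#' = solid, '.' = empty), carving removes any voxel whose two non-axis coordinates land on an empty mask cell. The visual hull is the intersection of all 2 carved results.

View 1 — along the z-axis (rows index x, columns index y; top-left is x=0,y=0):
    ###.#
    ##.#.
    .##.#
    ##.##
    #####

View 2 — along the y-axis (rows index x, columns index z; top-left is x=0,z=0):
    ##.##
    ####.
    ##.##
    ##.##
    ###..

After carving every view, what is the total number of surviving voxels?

before carving: 125 voxels (5×5×5)
  1. axis=2 (XY plane), |mask|=19  ⇒  voxels=95
  2. axis=1 (XZ plane), |mask|=19  ⇒  voxels=71

71 voxels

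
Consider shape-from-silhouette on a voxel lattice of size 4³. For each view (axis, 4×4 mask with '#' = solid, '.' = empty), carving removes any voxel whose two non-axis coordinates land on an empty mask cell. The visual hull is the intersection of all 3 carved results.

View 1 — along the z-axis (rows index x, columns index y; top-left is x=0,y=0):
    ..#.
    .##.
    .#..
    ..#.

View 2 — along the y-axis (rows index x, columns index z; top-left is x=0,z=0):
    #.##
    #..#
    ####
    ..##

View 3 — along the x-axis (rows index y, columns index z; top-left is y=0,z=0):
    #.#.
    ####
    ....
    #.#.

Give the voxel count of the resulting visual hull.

6 voxels

initial block: 4^3 = 64
step 1: project along z, AND mask (5/16) → |grid| = 20
step 2: project along y, AND mask (11/16) → |grid| = 13
step 3: project along x, AND mask (8/16) → |grid| = 6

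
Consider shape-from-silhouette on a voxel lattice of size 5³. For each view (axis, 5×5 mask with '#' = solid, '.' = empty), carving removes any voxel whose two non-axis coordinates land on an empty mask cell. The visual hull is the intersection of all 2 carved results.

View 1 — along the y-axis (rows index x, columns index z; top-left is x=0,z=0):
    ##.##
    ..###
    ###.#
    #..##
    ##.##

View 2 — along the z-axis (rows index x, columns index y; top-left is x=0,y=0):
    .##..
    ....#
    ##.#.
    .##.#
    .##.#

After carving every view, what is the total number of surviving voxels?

remaining voxels: 44

before carving: 125 voxels (5×5×5)
carve view 1 (along y, XZ-mask fill 18/25): 90 voxels remain
carve view 2 (along z, XY-mask fill 12/25): 44 voxels remain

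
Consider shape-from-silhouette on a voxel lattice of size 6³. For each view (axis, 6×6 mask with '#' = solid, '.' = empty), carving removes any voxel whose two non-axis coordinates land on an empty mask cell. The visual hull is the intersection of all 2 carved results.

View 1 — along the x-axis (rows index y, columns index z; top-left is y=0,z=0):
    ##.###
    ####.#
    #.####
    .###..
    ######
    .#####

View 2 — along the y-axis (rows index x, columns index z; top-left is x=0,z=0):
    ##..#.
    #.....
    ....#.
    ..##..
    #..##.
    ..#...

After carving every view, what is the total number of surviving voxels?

51 voxels

before carving: 216 voxels (6×6×6)
after view 1 [x-axis, 29 of 36 cells solid] → remaining = 174
after view 2 [y-axis, 11 of 36 cells solid] → remaining = 51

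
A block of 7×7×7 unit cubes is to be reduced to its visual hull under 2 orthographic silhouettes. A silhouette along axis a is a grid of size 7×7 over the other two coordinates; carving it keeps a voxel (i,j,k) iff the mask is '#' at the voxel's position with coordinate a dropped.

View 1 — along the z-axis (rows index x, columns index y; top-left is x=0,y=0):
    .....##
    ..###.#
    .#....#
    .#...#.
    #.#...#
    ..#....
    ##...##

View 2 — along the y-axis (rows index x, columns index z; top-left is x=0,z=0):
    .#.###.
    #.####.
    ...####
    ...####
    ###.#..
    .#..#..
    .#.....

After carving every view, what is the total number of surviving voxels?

voxel count = 62

start: 7×7×7 = 343 voxels
step 1: project along z, AND mask (18/49) → |grid| = 126
step 2: project along y, AND mask (24/49) → |grid| = 62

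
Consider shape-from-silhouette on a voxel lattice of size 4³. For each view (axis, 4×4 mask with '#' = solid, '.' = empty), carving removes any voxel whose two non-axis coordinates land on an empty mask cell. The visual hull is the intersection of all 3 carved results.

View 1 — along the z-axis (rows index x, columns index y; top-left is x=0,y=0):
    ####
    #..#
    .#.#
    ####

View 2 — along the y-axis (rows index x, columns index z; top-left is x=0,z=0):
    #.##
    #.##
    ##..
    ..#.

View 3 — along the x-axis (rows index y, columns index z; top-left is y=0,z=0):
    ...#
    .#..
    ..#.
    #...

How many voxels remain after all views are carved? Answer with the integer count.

voxel count = 8

start: 4×4×4 = 64 voxels
[1] z-view keeps 12 columns → grid now 48
[2] y-view keeps 9 columns → grid now 26
[3] x-view keeps 4 columns → grid now 8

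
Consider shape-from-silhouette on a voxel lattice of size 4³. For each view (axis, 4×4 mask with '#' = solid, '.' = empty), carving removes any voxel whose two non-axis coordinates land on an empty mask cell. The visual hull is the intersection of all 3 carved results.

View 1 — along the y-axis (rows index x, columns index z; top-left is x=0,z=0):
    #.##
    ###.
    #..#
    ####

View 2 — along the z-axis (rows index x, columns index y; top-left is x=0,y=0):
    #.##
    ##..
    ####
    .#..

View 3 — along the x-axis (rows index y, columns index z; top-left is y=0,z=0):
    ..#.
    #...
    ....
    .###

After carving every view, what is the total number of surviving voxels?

start: 4×4×4 = 64 voxels
V1 y: intersect with XZ mask (12 set) -- 48 left
V2 z: intersect with XY mask (10 set) -- 27 left
V3 x: intersect with YZ mask (5 set) -- 8 left

voxel count = 8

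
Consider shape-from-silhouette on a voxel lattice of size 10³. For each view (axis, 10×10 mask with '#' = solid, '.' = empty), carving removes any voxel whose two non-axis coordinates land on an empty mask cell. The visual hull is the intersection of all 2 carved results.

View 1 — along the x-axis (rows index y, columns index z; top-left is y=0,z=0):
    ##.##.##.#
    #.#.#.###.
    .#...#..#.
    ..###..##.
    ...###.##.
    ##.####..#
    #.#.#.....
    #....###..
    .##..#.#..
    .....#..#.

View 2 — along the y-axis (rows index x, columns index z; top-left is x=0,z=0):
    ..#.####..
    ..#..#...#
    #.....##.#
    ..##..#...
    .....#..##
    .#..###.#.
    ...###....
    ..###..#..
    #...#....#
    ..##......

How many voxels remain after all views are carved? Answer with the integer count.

full grid |V| = 1000
after view 1 [x-axis, 46 of 100 cells solid] → remaining = 460
after view 2 [y-axis, 35 of 100 cells solid] → remaining = 162

162 voxels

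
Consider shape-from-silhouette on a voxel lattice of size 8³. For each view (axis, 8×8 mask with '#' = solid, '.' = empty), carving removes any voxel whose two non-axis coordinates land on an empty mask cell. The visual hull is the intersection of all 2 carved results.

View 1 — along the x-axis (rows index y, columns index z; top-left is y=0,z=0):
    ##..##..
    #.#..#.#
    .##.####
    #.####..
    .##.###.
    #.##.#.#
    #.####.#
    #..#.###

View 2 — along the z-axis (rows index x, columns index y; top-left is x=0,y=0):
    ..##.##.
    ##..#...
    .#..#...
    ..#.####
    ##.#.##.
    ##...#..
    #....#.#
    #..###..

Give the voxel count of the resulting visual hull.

remaining voxels: 141

start: 8×8×8 = 512 voxels
step 1: project along x, AND mask (40/64) → |grid| = 320
step 2: project along z, AND mask (29/64) → |grid| = 141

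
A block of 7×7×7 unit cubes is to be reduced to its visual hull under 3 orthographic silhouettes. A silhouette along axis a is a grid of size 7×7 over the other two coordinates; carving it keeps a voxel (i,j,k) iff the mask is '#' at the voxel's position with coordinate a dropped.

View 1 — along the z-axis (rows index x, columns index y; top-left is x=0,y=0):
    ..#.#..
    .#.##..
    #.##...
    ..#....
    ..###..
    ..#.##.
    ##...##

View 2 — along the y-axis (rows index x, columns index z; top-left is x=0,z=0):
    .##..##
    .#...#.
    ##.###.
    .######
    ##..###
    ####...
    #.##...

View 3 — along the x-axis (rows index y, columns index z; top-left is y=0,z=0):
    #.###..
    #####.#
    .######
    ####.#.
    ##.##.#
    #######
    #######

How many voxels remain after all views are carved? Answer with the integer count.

start: 7×7×7 = 343 voxels
after view 1 [z-axis, 19 of 49 cells solid] → remaining = 133
after view 2 [y-axis, 29 of 49 cells solid] → remaining = 74
after view 3 [x-axis, 40 of 49 cells solid] → remaining = 60

60 voxels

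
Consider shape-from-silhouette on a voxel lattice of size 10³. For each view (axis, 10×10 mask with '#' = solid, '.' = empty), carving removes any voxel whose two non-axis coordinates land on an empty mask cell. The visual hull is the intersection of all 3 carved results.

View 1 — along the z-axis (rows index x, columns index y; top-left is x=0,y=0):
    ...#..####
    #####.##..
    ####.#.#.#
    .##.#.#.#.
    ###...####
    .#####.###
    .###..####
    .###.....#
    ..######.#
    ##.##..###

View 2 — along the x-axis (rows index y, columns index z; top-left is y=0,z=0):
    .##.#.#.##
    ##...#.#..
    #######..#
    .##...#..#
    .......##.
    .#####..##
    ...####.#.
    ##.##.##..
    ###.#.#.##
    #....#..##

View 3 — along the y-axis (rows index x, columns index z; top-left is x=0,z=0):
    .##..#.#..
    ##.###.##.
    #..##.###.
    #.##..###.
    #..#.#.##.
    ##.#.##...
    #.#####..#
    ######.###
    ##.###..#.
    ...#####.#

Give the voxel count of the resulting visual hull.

start: 10×10×10 = 1000 voxels
[1] z-view keeps 64 columns → grid now 640
[2] x-view keeps 53 columns → grid now 335
[3] y-view keeps 61 columns → grid now 193

voxel count = 193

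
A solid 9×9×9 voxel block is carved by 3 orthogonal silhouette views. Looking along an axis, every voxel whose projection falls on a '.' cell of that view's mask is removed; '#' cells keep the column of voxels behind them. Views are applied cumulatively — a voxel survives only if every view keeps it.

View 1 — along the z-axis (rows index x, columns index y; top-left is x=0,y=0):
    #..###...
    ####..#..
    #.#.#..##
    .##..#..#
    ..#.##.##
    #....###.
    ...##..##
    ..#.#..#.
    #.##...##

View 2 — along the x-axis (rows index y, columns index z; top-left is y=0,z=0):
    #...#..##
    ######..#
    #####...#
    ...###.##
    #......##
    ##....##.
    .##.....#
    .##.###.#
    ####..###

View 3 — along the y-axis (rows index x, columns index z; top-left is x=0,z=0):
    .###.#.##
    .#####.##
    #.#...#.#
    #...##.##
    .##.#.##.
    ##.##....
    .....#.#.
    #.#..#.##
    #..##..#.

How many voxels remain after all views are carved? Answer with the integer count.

full grid |V| = 729
V1 z: intersect with XY mask (39 set) -- 351 left
V2 x: intersect with YZ mask (45 set) -- 198 left
V3 y: intersect with XZ mask (42 set) -- 107 left

|visual hull| = 107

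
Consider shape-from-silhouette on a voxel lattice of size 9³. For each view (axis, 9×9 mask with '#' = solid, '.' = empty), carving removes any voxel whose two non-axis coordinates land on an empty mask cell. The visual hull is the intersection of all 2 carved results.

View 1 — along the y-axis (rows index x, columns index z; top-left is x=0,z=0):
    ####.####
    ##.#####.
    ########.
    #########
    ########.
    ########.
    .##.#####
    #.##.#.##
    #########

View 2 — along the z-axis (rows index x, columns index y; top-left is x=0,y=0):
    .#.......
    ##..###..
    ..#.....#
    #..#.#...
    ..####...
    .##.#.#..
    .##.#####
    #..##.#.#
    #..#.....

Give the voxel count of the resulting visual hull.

start: 9×9×9 = 729 voxels
V1 y: intersect with XZ mask (70 set) -- 630 left
V2 z: intersect with XY mask (33 set) -- 247 left

voxel count = 247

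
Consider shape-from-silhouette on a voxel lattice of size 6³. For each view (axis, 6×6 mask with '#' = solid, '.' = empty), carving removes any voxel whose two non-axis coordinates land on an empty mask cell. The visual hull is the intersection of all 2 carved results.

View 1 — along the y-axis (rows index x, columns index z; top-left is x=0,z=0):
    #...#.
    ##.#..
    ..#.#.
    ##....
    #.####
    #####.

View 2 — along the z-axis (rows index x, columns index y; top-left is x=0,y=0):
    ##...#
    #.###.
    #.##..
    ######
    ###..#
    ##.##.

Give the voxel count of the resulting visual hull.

full grid |V| = 216
V1 y: intersect with XZ mask (19 set) -- 114 left
V2 z: intersect with XY mask (24 set) -- 76 left

|visual hull| = 76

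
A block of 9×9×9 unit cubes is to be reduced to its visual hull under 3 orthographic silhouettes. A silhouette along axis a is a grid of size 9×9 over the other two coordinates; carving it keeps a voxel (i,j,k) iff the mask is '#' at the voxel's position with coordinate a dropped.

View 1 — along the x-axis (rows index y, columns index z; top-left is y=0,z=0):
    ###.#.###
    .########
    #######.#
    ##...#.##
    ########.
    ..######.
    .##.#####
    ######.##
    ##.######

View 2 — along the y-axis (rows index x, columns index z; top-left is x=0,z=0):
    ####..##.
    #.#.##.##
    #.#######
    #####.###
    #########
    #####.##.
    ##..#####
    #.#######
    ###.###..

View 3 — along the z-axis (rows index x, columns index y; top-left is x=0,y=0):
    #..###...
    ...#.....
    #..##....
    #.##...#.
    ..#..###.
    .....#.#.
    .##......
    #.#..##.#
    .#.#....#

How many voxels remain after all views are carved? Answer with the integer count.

start: 9×9×9 = 729 voxels
[1] x-view keeps 65 columns → grid now 585
[2] y-view keeps 65 columns → grid now 468
[3] z-view keeps 28 columns → grid now 161

161 voxels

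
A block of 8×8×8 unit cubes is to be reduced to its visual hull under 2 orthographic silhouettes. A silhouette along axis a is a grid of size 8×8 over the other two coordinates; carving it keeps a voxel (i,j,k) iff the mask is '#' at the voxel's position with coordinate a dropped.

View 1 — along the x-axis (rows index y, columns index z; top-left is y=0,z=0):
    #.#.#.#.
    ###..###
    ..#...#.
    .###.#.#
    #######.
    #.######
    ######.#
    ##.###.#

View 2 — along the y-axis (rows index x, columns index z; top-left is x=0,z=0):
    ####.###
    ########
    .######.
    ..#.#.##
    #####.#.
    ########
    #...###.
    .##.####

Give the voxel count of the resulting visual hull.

remaining voxels: 270

before carving: 512 voxels (8×8×8)
V1 x: intersect with YZ mask (44 set) -- 352 left
V2 y: intersect with XZ mask (49 set) -- 270 left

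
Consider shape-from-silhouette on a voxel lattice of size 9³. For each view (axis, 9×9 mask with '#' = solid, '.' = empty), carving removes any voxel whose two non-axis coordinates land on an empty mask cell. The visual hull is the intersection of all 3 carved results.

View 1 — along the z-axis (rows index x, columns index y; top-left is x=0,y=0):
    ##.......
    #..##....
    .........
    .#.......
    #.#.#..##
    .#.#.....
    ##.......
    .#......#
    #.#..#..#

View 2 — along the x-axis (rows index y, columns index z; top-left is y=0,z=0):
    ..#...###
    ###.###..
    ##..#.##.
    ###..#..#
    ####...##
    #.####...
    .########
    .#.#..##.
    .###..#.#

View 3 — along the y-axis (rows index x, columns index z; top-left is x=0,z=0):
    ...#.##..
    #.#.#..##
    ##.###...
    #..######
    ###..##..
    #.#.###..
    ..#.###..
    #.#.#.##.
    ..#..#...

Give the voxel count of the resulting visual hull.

start: 9×9×9 = 729 voxels
V1 z: intersect with XY mask (21 set) -- 189 left
V2 x: intersect with YZ mask (48 set) -- 106 left
V3 y: intersect with XZ mask (41 set) -- 54 left

|visual hull| = 54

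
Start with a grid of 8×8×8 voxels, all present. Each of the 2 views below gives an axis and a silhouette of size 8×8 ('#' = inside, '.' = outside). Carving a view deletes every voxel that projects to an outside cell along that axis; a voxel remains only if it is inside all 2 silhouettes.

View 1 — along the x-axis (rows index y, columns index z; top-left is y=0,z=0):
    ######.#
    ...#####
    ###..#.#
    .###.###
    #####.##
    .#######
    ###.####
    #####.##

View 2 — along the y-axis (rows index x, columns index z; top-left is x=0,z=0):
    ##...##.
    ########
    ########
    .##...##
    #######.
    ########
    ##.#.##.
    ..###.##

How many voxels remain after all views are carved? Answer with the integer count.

initial block: 8^3 = 512
  1. axis=0 (YZ plane), |mask|=51  ⇒  voxels=408
  2. axis=1 (XZ plane), |mask|=49  ⇒  voxels=311

remaining voxels: 311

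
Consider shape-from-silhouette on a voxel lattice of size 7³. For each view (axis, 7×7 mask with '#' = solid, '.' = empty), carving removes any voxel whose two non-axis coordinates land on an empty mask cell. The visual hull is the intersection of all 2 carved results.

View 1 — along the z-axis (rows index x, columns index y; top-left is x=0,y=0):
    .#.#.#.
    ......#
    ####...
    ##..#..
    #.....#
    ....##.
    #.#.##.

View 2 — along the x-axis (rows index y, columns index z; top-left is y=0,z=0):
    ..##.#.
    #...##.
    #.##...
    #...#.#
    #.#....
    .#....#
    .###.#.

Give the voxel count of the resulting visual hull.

voxel count = 53

initial block: 7^3 = 343
V1 z: intersect with XY mask (19 set) -- 133 left
V2 x: intersect with YZ mask (20 set) -- 53 left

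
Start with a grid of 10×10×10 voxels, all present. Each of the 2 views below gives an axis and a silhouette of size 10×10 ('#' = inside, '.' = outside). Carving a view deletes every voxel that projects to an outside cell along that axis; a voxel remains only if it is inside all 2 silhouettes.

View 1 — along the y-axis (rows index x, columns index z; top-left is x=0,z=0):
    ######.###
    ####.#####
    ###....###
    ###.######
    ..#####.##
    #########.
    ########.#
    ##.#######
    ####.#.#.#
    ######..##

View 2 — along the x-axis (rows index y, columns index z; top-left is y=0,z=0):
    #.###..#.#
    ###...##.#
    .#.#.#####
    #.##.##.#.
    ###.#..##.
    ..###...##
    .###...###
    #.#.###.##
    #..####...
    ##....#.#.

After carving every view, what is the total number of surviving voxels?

full grid |V| = 1000
after view 1 [y-axis, 82 of 100 cells solid] → remaining = 820
after view 2 [x-axis, 58 of 100 cells solid] → remaining = 476

|visual hull| = 476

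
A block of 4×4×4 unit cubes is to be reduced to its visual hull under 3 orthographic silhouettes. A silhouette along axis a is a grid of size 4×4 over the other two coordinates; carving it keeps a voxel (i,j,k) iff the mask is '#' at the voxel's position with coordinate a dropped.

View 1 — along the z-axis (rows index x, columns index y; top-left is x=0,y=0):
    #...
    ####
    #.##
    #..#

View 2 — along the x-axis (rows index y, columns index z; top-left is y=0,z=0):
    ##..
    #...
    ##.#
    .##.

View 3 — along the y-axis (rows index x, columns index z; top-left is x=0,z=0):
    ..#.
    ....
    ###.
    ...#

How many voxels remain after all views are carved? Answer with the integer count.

|visual hull| = 6

start: 4×4×4 = 64 voxels
carve view 1 (along z, XY-mask fill 10/16): 40 voxels remain
carve view 2 (along x, YZ-mask fill 8/16): 21 voxels remain
carve view 3 (along y, XZ-mask fill 5/16): 6 voxels remain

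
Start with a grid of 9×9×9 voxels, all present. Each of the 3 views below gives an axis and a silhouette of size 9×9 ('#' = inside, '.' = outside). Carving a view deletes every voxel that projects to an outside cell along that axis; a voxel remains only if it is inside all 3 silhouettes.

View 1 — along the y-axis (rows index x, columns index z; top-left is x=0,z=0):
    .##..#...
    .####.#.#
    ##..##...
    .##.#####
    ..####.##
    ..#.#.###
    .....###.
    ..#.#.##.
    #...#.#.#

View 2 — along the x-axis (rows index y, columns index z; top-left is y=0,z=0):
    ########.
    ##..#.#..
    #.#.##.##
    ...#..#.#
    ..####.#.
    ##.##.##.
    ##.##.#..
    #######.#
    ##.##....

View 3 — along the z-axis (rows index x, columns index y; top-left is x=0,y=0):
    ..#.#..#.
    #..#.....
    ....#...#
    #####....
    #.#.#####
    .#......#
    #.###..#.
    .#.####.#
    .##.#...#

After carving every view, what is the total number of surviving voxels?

voxel count = 101

initial block: 9^3 = 729
carve view 1 (along y, XZ-mask fill 42/81): 378 voxels remain
carve view 2 (along x, YZ-mask fill 49/81): 223 voxels remain
carve view 3 (along z, XY-mask fill 36/81): 101 voxels remain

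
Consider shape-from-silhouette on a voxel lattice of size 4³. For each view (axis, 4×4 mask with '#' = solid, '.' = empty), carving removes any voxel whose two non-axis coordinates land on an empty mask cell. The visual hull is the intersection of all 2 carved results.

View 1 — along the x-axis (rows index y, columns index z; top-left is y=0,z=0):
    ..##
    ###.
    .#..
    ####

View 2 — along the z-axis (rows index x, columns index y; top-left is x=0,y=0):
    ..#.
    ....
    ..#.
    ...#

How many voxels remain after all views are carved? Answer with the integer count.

voxel count = 6

before carving: 64 voxels (4×4×4)
after view 1 [x-axis, 10 of 16 cells solid] → remaining = 40
after view 2 [z-axis, 3 of 16 cells solid] → remaining = 6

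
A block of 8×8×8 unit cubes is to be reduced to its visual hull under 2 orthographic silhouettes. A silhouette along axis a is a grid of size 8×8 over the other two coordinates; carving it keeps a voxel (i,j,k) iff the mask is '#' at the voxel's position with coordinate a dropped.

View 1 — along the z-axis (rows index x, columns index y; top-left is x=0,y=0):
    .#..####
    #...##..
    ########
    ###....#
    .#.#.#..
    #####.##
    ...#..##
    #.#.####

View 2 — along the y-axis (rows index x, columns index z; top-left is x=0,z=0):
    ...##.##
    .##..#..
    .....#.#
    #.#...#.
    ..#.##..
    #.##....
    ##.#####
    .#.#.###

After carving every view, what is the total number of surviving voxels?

|visual hull| = 138

start: 8×8×8 = 512 voxels
carve view 1 (along z, XY-mask fill 39/64): 312 voxels remain
carve view 2 (along y, XZ-mask fill 30/64): 138 voxels remain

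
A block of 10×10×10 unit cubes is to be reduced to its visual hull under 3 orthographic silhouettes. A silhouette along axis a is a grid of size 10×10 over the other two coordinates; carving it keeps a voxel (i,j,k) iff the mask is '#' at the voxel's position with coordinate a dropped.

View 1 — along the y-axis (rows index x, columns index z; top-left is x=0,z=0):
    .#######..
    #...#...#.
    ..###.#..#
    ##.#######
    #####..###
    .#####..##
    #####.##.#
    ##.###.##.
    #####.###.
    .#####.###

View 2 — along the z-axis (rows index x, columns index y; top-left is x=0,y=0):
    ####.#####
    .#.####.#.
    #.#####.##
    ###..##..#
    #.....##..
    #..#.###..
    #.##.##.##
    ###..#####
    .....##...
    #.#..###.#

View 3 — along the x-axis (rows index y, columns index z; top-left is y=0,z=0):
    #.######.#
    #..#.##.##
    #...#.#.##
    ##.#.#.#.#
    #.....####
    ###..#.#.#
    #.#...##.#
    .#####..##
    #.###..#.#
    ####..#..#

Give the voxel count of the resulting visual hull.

full grid |V| = 1000
V1 y: intersect with XZ mask (70 set) -- 700 left
V2 z: intersect with XY mask (60 set) -- 410 left
V3 x: intersect with YZ mask (60 set) -- 243 left

remaining voxels: 243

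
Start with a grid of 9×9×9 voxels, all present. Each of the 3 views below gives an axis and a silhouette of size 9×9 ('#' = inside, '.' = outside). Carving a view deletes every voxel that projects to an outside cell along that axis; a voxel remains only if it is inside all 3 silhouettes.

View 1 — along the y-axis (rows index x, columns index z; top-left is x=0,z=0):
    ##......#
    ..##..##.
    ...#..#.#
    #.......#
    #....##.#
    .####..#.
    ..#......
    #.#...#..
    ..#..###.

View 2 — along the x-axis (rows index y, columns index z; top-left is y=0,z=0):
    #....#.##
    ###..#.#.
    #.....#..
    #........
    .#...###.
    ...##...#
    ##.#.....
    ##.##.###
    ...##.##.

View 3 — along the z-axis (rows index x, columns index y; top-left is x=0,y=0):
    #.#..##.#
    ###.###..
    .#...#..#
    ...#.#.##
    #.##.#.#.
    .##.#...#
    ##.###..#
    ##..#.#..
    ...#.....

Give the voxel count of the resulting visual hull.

initial block: 9^3 = 729
[1] y-view keeps 29 columns → grid now 261
[2] x-view keeps 33 columns → grid now 105
[3] z-view keeps 38 columns → grid now 46

voxel count = 46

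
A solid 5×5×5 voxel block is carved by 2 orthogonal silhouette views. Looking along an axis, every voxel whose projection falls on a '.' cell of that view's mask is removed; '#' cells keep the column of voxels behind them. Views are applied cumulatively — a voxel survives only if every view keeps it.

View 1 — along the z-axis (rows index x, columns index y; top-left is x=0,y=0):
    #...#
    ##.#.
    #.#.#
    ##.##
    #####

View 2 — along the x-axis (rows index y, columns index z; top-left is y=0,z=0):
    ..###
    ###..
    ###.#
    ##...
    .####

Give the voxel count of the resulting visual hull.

before carving: 125 voxels (5×5×5)
carve view 1 (along z, XY-mask fill 17/25): 85 voxels remain
carve view 2 (along x, YZ-mask fill 16/25): 54 voxels remain

remaining voxels: 54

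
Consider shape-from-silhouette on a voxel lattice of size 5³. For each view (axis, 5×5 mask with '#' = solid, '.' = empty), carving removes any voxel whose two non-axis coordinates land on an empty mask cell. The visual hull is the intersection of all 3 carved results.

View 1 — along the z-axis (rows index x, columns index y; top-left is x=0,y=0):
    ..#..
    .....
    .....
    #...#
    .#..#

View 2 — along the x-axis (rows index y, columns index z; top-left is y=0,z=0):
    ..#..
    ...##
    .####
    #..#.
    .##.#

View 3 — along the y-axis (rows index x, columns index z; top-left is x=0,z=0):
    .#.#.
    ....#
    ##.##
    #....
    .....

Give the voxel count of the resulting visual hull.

full grid |V| = 125
after view 1 [z-axis, 5 of 25 cells solid] → remaining = 25
after view 2 [x-axis, 12 of 25 cells solid] → remaining = 13
after view 3 [y-axis, 8 of 25 cells solid] → remaining = 2

voxel count = 2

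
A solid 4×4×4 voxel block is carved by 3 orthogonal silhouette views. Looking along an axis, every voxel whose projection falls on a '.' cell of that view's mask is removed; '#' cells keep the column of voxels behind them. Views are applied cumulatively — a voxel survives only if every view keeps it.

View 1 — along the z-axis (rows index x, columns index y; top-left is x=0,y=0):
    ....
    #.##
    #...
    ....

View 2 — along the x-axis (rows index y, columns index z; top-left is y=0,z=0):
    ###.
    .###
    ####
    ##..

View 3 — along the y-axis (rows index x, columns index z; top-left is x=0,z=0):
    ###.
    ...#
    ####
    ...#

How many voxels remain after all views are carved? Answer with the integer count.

initial block: 4^3 = 64
[1] z-view keeps 4 columns → grid now 16
[2] x-view keeps 12 columns → grid now 12
[3] y-view keeps 9 columns → grid now 4

voxel count = 4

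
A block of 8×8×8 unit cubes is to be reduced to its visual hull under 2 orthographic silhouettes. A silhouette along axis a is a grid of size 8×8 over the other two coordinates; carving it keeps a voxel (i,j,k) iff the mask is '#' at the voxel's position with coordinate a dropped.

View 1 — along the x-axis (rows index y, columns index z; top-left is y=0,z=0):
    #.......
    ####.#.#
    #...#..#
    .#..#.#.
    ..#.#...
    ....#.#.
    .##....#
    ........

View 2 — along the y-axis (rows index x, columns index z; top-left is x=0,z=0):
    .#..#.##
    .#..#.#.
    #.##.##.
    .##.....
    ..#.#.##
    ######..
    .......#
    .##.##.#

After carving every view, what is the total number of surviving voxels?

81 voxels

before carving: 512 voxels (8×8×8)
  1. axis=0 (YZ plane), |mask|=20  ⇒  voxels=160
  2. axis=1 (XZ plane), |mask|=30  ⇒  voxels=81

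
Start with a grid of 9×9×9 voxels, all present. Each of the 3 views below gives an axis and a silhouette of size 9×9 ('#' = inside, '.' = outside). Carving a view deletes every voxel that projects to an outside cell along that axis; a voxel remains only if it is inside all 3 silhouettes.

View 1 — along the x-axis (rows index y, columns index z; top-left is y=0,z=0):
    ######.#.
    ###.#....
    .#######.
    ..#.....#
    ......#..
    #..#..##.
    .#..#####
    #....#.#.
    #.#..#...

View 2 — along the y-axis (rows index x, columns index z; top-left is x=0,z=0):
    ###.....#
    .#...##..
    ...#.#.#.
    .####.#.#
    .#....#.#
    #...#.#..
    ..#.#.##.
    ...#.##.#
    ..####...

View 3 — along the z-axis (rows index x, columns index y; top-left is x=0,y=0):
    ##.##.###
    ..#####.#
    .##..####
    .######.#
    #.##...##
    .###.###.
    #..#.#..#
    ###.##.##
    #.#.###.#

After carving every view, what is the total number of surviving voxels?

remaining voxels: 93

before carving: 729 voxels (9×9×9)
carve view 1 (along x, YZ-mask fill 37/81): 333 voxels remain
carve view 2 (along y, XZ-mask fill 34/81): 136 voxels remain
carve view 3 (along z, XY-mask fill 54/81): 93 voxels remain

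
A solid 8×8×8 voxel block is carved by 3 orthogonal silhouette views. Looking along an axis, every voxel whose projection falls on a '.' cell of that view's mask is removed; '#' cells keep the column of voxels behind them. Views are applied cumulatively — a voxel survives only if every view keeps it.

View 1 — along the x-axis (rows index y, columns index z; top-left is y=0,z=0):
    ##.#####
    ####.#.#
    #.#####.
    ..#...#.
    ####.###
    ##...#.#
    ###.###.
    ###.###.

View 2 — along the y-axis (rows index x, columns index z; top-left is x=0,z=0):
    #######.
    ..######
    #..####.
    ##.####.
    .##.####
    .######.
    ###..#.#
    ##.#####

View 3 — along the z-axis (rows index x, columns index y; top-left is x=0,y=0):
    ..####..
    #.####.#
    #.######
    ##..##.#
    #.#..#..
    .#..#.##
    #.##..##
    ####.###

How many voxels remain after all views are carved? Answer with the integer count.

initial block: 8^3 = 512
[1] x-view keeps 44 columns → grid now 352
[2] y-view keeps 48 columns → grid now 267
[3] z-view keeps 41 columns → grid now 167

|visual hull| = 167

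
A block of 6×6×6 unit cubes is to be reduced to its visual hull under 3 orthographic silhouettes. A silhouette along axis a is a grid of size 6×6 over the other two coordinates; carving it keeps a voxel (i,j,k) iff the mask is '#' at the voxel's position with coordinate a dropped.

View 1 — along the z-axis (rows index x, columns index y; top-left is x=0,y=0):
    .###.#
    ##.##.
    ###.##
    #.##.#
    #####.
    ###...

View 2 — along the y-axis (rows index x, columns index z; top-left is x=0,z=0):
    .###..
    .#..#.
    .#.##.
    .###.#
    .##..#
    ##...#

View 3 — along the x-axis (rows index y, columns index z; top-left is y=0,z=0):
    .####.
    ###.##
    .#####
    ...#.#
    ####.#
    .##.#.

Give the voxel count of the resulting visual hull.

full grid |V| = 216
after view 1 [z-axis, 25 of 36 cells solid] → remaining = 150
after view 2 [y-axis, 18 of 36 cells solid] → remaining = 75
after view 3 [x-axis, 24 of 36 cells solid] → remaining = 54

|visual hull| = 54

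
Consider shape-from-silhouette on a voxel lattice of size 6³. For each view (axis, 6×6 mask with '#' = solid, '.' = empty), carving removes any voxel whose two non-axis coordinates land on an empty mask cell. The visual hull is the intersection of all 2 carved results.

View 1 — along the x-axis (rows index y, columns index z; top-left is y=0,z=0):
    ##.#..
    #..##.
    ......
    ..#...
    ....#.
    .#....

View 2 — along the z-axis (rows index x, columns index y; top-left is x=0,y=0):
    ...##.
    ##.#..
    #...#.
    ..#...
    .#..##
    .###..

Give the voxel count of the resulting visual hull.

remaining voxels: 22

start: 6×6×6 = 216 voxels
V1 x: intersect with YZ mask (9 set) -- 54 left
V2 z: intersect with XY mask (14 set) -- 22 left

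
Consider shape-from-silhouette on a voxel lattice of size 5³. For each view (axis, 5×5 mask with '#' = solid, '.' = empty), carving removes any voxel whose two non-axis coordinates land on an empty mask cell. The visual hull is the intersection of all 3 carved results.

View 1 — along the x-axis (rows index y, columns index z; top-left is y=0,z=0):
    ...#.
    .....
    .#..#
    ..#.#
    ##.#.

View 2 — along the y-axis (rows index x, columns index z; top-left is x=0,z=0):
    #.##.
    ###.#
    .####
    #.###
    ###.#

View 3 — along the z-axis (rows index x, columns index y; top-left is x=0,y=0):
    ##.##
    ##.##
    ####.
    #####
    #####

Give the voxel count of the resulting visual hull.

full grid |V| = 125
carve view 1 (along x, YZ-mask fill 8/25): 40 voxels remain
carve view 2 (along y, XZ-mask fill 19/25): 29 voxels remain
carve view 3 (along z, XY-mask fill 22/25): 25 voxels remain

remaining voxels: 25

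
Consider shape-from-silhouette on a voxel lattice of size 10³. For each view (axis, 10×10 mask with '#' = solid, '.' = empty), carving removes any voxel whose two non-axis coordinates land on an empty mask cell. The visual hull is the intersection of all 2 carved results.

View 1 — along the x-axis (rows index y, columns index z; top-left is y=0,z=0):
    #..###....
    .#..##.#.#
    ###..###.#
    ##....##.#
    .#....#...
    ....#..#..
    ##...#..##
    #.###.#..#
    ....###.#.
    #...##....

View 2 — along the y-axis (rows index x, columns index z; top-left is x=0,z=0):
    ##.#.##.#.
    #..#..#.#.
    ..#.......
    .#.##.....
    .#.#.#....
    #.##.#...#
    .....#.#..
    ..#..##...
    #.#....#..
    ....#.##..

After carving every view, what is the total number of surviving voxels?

140 voxels

initial block: 10^3 = 1000
after view 1 [x-axis, 43 of 100 cells solid] → remaining = 430
after view 2 [y-axis, 33 of 100 cells solid] → remaining = 140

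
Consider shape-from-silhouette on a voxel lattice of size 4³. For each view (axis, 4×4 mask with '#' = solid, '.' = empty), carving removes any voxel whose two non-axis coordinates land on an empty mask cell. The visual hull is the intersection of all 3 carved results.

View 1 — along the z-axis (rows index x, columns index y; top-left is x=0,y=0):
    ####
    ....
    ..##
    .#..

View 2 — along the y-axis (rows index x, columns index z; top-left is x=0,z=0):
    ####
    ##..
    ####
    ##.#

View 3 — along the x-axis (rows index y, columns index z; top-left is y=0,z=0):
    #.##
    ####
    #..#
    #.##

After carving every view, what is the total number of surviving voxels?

voxel count = 20

before carving: 64 voxels (4×4×4)
carve view 1 (along z, XY-mask fill 7/16): 28 voxels remain
carve view 2 (along y, XZ-mask fill 13/16): 27 voxels remain
carve view 3 (along x, YZ-mask fill 12/16): 20 voxels remain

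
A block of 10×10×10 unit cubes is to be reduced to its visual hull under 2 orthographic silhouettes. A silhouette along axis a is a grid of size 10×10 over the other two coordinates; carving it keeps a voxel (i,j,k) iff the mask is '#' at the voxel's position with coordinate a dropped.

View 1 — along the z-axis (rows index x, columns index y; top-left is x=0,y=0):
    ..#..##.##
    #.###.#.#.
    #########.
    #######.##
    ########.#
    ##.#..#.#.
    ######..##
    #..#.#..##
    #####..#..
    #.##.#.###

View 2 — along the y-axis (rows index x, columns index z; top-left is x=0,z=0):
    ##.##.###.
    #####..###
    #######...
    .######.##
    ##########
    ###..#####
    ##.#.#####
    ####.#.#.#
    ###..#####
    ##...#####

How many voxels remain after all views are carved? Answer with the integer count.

remaining voxels: 544

before carving: 1000 voxels (10×10×10)
[1] z-view keeps 69 columns → grid now 690
[2] y-view keeps 78 columns → grid now 544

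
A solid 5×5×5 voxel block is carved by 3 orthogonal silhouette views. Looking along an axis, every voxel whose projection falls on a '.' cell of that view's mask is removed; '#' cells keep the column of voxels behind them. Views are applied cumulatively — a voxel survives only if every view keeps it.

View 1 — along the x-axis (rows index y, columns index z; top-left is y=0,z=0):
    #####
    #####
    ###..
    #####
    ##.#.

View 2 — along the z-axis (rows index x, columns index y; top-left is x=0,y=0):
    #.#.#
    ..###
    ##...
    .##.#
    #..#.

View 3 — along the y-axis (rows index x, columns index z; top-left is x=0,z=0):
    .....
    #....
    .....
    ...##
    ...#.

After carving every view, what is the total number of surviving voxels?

|visual hull| = 8

initial block: 5^3 = 125
V1 x: intersect with YZ mask (21 set) -- 105 left
V2 z: intersect with XY mask (13 set) -- 53 left
V3 y: intersect with XZ mask (4 set) -- 8 left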